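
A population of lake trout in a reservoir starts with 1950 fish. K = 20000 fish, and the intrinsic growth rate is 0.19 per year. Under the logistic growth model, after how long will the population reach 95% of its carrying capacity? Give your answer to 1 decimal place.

A = (K − N₀)/N₀ = (20000 − 1950)/1950 = 9.2564.
Solve 20000/(1 + 9.2564·e^(−0.19t)) = 19000: 1 + 9.2564·e^(−0.19t) = 1.0526, so e^(−0.19t) = 0.00568596.
−0.19·t = ln(0.00568596) = -5.1698, so t = 5.1698/0.19 = 27.209.

27.2 years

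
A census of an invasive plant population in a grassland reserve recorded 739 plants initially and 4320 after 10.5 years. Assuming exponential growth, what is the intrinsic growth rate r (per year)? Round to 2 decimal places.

From N(t) = N₀·e^(rt): e^(r·10.5) = 4320/739 = 5.8457.
r·10.5 = ln(5.8457) = 1.7657, so r = 1.7657/10.5 = 0.16816.

0.17 per year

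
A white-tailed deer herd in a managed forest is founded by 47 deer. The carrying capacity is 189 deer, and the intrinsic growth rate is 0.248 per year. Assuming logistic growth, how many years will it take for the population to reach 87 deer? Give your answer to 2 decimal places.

A = (K − N₀)/N₀ = (189 − 47)/47 = 3.0213.
Solve 189/(1 + 3.0213·e^(−0.248t)) = 87: 1 + 3.0213·e^(−0.248t) = 2.1724, so e^(−0.248t) = 0.388052.
−0.248·t = ln(0.388052) = -0.94661, so t = 0.94661/0.248 = 3.817.

3.82 years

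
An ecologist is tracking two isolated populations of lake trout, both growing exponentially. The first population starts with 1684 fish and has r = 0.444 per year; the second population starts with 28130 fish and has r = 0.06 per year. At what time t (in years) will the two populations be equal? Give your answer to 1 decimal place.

Set 1684·e^(0.444t) = 28130·e^(0.06t).
e^((0.444 − 0.06)t) = 28130/1684 → e^(0.384·t) = 16.704.
0.384·t = ln(16.704) = 2.8157, so t = 2.8157/0.384 = 7.3325.

7.3 years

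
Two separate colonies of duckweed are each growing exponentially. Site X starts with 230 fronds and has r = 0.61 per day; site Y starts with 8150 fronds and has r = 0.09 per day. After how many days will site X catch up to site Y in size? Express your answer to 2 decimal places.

Set 230·e^(0.61t) = 8150·e^(0.09t).
e^((0.61 − 0.09)t) = 8150/230 → e^(0.52·t) = 35.435.
0.52·t = ln(35.435) = 3.5677, so t = 3.5677/0.52 = 6.8609.

6.86 days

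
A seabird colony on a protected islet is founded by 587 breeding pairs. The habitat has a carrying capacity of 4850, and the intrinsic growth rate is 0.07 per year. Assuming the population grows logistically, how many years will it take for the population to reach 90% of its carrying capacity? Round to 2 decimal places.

A = (K − N₀)/N₀ = (4850 − 587)/587 = 7.2624.
Solve 4850/(1 + 7.2624·e^(−0.07t)) = 4365: 1 + 7.2624·e^(−0.07t) = 1.1111, so e^(−0.07t) = 0.0152996.
−0.07·t = ln(0.0152996) = -4.1799, so t = 4.1799/0.07 = 59.713.

59.71 years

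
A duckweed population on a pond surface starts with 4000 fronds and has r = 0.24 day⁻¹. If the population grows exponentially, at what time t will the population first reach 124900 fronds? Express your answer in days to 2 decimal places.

Set N₀·e^(rt) = 124900: e^(0.24·t) = 124900/4000 = 31.225.
0.24·t = ln(31.225) = 3.4412, so t = 3.4412/0.24 = 14.338.

14.34 days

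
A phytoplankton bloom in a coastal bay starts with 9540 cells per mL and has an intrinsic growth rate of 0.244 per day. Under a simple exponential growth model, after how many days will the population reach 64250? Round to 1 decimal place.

Set N₀·e^(rt) = 64250: e^(0.244·t) = 64250/9540 = 6.7348.
0.244·t = ln(6.7348) = 1.9073, so t = 1.9073/0.244 = 7.8168.

7.8 days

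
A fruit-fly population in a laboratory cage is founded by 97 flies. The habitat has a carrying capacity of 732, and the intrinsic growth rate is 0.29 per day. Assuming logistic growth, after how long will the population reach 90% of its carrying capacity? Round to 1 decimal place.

14.1 days

A = (K − N₀)/N₀ = (732 − 97)/97 = 6.5464.
Solve 732/(1 + 6.5464·e^(−0.29t)) = 658.8: 1 + 6.5464·e^(−0.29t) = 1.1111, so e^(−0.29t) = 0.0169729.
−0.29·t = ln(0.0169729) = -4.0761, so t = 4.0761/0.29 = 14.056.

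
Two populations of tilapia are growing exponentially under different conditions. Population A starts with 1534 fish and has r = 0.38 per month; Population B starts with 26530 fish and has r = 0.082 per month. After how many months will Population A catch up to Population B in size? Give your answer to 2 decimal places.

9.57 months

Set 1534·e^(0.38t) = 26530·e^(0.082t).
e^((0.38 − 0.082)t) = 26530/1534 → e^(0.298·t) = 17.295.
0.298·t = ln(17.295) = 2.8504, so t = 2.8504/0.298 = 9.5651.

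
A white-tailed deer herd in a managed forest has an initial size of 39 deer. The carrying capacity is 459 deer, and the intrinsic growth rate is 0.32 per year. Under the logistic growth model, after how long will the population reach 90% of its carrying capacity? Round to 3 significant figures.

14.3 years

A = (K − N₀)/N₀ = (459 − 39)/39 = 10.769.
Solve 459/(1 + 10.769·e^(−0.32t)) = 413.1: 1 + 10.769·e^(−0.32t) = 1.1111, so e^(−0.32t) = 0.0103175.
−0.32·t = ln(0.0103175) = -4.5739, so t = 4.5739/0.32 = 14.293.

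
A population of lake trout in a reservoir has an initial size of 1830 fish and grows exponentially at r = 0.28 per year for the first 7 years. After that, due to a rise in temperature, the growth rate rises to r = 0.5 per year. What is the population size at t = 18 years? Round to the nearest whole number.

3178981 fish

Phase 1: N(7) = 1830·e^(0.28×7) = 1830·e^1.96 = 12991.8.
Phase 2 runs for 18 − 7 = 11 years at r = 0.5.
N(18) = 12991.8·e^(0.5×11) = 12991.8·e^5.5 = 3.178981×10^6.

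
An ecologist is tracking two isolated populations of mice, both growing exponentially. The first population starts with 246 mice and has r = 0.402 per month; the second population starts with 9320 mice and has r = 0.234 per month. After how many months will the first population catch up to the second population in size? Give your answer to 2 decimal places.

Set 246·e^(0.402t) = 9320·e^(0.234t).
e^((0.402 − 0.234)t) = 9320/246 → e^(0.168·t) = 37.886.
0.168·t = ln(37.886) = 3.6346, so t = 3.6346/0.168 = 21.634.

21.63 months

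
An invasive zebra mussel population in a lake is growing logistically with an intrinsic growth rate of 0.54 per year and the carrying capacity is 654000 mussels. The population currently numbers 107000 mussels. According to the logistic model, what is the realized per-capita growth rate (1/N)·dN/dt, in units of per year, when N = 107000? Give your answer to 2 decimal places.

0.45 per year

(1/N)·dN/dt = r(1 − N/K) = 0.54 × (1 − 107000/654000).
= 0.54 × 0.83639 = 0.45165.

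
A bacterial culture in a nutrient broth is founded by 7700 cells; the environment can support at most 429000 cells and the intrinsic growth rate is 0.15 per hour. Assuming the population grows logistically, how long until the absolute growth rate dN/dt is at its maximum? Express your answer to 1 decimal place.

Logistic growth is fastest at N = K/2 = 214500.
A = (K − N₀)/N₀ = 54.714. Set K/(1 + A·e^(−rt)) = K/2 → A·e^(−rt) = 1.
e^(−0.15t) = 1/54.714 = 0.0182768, so t = ln(54.714)/0.15 = 4.0021/0.15 = 26.681.

26.7 hours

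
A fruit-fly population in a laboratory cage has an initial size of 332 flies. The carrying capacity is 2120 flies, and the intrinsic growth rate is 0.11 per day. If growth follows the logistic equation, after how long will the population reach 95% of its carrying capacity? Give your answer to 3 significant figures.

42.1 days

A = (K − N₀)/N₀ = (2120 − 332)/332 = 5.3855.
Solve 2120/(1 + 5.3855·e^(−0.11t)) = 2014: 1 + 5.3855·e^(−0.11t) = 1.0526, so e^(−0.11t) = 0.00977275.
−0.11·t = ln(0.00977275) = -4.6282, so t = 4.6282/0.11 = 42.074.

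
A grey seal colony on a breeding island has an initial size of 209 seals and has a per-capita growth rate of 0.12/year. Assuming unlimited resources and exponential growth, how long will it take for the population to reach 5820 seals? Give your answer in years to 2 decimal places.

27.72 years

Set N₀·e^(rt) = 5820: e^(0.12·t) = 5820/209 = 27.847.
0.12·t = ln(27.847) = 3.3267, so t = 3.3267/0.12 = 27.723.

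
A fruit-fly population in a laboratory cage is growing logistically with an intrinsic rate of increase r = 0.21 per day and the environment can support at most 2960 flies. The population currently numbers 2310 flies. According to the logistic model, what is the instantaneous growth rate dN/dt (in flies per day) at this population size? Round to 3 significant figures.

107 flies per day

dN/dt = rN(1 − N/K) = 0.21 × 2310 × (1 − 2310/2960).
1 − 2310/2960 = 0.21959; dN/dt = 0.21 × 2310 × 0.21959 = 106.53.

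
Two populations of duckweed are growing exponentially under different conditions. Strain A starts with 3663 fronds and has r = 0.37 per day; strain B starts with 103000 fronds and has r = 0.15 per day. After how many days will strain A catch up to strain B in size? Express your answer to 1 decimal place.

Set 3663·e^(0.37t) = 103000·e^(0.15t).
e^((0.37 − 0.15)t) = 103000/3663 → e^(0.22·t) = 28.119.
0.22·t = ln(28.119) = 3.3364, so t = 3.3364/0.22 = 15.166.

15.2 days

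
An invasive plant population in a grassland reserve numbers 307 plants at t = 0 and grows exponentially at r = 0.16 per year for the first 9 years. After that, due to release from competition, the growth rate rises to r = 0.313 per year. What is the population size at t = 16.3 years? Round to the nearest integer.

Phase 1: N(9) = 307·e^(0.16×9) = 307·e^1.44 = 1295.75.
Phase 2 runs for 16.3 − 9 = 7.3 years at r = 0.313.
N(16.3) = 1295.75·e^(0.313×7.3) = 1295.75·e^2.285 = 12730.4.

12730 plants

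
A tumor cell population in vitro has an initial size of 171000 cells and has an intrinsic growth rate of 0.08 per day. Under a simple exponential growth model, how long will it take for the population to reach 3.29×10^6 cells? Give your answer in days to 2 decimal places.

36.96 days

Set N₀·e^(rt) = 3.29×10^6: e^(0.08·t) = 3.29×10^6/171000 = 19.24.
0.08·t = ln(19.24) = 2.957, so t = 2.957/0.08 = 36.962.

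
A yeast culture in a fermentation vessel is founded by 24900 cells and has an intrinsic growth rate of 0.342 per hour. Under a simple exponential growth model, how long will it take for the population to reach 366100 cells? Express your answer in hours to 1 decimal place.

7.9 hours

Set N₀·e^(rt) = 366100: e^(0.342·t) = 366100/24900 = 14.703.
0.342·t = ln(14.703) = 2.688, so t = 2.688/0.342 = 7.8598.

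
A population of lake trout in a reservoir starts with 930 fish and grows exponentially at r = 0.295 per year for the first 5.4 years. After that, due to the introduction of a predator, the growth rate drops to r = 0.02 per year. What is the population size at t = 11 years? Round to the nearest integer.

5116 fish

Phase 1: N(5.4) = 930·e^(0.295×5.4) = 930·e^1.593 = 4574.19.
Phase 2 runs for 11 − 5.4 = 5.6 years at r = 0.02.
N(11) = 4574.19·e^(0.02×5.6) = 4574.19·e^0.112 = 5116.29.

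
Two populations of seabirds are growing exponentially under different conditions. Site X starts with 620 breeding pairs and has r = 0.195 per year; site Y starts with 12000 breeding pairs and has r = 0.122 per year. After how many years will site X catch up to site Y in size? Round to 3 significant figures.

40.6 years

Set 620·e^(0.195t) = 12000·e^(0.122t).
e^((0.195 − 0.122)t) = 12000/620 → e^(0.073·t) = 19.355.
0.073·t = ln(19.355) = 2.9629, so t = 2.9629/0.073 = 40.588.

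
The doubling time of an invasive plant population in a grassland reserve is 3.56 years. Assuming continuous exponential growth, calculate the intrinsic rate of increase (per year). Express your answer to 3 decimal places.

0.195 per year

r = ln(2)/t_d = 0.6931/3.56 = 0.1947.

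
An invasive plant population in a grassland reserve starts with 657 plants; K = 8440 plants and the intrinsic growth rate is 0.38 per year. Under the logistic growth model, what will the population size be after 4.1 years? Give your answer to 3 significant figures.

A = (K − N₀)/N₀ = (8440 − 657)/657 = 11.846.
N(t) = K/(1 + A·e^(−rt)) = 8440/(1 + 11.846×e^(−0.38×4.1)).
e^(−1.558) = 0.21056; denominator = 1 + 11.846×0.21056 = 3.4943.
N = 8440/3.4943 = 2415.35.

2420 plants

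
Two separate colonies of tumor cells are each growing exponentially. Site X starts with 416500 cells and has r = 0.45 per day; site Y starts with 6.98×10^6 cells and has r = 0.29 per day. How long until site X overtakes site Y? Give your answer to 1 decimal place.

17.6 days

Set 416500·e^(0.45t) = 6.98×10^6·e^(0.29t).
e^((0.45 − 0.29)t) = 6.98×10^6/416500 → e^(0.16·t) = 16.759.
0.16·t = ln(16.759) = 2.8189, so t = 2.8189/0.16 = 17.618.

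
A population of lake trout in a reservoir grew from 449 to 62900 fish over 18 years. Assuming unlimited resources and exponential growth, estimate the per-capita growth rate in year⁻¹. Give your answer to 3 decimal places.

0.275 per year

From N(t) = N₀·e^(rt): e^(r·18) = 62900/449 = 140.09.
r·18 = ln(140.09) = 4.9423, so r = 4.9423/18 = 0.27457.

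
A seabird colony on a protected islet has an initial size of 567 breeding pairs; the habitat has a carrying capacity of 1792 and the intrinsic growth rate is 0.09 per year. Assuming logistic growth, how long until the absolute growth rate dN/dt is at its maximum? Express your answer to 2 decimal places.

Logistic growth is fastest at N = K/2 = 896.
A = (K − N₀)/N₀ = 2.1605. Set K/(1 + A·e^(−rt)) = K/2 → A·e^(−rt) = 1.
e^(−0.09t) = 1/2.1605 = 0.462857, so t = ln(2.1605)/0.09 = 0.77034/0.09 = 8.5593.

8.56 years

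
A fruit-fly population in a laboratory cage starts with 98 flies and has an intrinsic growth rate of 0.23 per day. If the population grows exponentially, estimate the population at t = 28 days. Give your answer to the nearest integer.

N(t) = N₀·e^(rt) = 98 × e^(0.23×28) = 98 × e^6.44.
e^6.44 ≈ 626.41, so N ≈ 98 × 626.41 = 61387.9.

61388 flies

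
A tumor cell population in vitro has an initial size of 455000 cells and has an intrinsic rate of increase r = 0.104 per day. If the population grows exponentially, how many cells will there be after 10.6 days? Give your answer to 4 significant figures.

N(t) = N₀·e^(rt) = 455000 × e^(0.104×10.6) = 455000 × e^1.102.
e^1.102 ≈ 3.0114, so N ≈ 455000 × 3.0114 = 1.37018×10^6.

1370000 cells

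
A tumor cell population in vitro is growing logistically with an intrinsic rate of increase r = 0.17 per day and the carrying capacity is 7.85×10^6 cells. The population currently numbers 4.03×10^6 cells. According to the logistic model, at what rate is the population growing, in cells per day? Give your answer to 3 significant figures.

333000 cells per day

dN/dt = rN(1 − N/K) = 0.17 × 4.03×10^6 × (1 − 4.03×10^6/7.85×10^6).
1 − 4.03×10^6/7.85×10^6 = 0.48662; dN/dt = 0.17 × 4.03×10^6 × 0.48662 = 3.33386×10^5.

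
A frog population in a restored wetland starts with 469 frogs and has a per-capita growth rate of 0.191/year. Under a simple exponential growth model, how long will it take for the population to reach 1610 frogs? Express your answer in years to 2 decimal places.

6.46 years

Set N₀·e^(rt) = 1610: e^(0.191·t) = 1610/469 = 3.4328.
0.191·t = ln(3.4328) = 1.2334, so t = 1.2334/0.191 = 6.4575.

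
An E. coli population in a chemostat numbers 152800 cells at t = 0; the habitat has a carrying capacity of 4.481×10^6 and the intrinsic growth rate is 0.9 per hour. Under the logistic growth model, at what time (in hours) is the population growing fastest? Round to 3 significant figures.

3.72 hours

Logistic growth is fastest at N = K/2 = 2.2405×10^6.
A = (K − N₀)/N₀ = 28.326. Set K/(1 + A·e^(−rt)) = K/2 → A·e^(−rt) = 1.
e^(−0.9t) = 1/28.326 = 0.0353034, so t = ln(28.326)/0.9 = 3.3438/0.9 = 3.7153.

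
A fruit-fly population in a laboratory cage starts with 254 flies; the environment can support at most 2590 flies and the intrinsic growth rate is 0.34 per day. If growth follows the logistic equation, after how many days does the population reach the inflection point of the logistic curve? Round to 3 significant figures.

6.53 days

Logistic growth is fastest at N = K/2 = 1295.
A = (K − N₀)/N₀ = 9.1969. Set K/(1 + A·e^(−rt)) = K/2 → A·e^(−rt) = 1.
e^(−0.34t) = 1/9.1969 = 0.108733, so t = ln(9.1969)/0.34 = 2.2189/0.34 = 6.5261.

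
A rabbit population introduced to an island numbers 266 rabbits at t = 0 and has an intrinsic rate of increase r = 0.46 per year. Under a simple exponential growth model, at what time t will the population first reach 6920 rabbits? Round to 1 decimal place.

Set N₀·e^(rt) = 6920: e^(0.46·t) = 6920/266 = 26.015.
0.46·t = ln(26.015) = 3.2587, so t = 3.2587/0.46 = 7.0841.

7.1 years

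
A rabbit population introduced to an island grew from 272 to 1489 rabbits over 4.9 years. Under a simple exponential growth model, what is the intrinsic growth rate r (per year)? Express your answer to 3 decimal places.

From N(t) = N₀·e^(rt): e^(r·4.9) = 1489/272 = 5.4743.
r·4.9 = ln(5.4743) = 1.7001, so r = 1.7001/4.9 = 0.34695.

0.347 per year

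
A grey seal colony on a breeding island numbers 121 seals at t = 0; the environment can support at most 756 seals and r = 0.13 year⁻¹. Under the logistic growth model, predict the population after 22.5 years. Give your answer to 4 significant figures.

589.9 seals

A = (K − N₀)/N₀ = (756 − 121)/121 = 5.2479.
N(t) = K/(1 + A·e^(−rt)) = 756/(1 + 5.2479×e^(−0.13×22.5)).
e^(−2.925) = 0.053665; denominator = 1 + 5.2479×0.053665 = 1.2816.
N = 756/1.2816 = 589.874.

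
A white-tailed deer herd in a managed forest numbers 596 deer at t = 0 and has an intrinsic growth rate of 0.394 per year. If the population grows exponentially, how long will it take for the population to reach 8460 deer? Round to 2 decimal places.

6.73 years

Set N₀·e^(rt) = 8460: e^(0.394·t) = 8460/596 = 14.195.
0.394·t = ln(14.195) = 2.6529, so t = 2.6529/0.394 = 6.7332.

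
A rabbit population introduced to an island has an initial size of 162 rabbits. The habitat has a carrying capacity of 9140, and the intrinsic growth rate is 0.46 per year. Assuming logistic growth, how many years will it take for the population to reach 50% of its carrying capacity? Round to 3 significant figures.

A = (K − N₀)/N₀ = (9140 − 162)/162 = 55.42.
Solve 9140/(1 + 55.42·e^(−0.46t)) = 4570: 1 + 55.42·e^(−0.46t) = 2, so e^(−0.46t) = 0.0180441.
−0.46·t = ln(0.0180441) = -4.0149, so t = 4.0149/0.46 = 8.7281.

8.73 years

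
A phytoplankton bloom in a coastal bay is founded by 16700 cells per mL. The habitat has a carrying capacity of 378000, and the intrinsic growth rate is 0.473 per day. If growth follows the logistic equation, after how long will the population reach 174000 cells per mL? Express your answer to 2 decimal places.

6.16 days

A = (K − N₀)/N₀ = (378000 − 16700)/16700 = 21.635.
Solve 378000/(1 + 21.635·e^(−0.473t)) = 174000: 1 + 21.635·e^(−0.473t) = 2.1724, so e^(−0.473t) = 0.0541913.
−0.473·t = ln(0.0541913) = -2.9152, so t = 2.9152/0.473 = 6.1633.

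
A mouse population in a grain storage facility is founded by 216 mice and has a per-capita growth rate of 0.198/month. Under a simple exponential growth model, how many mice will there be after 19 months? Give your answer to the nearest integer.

9295 mice

N(t) = N₀·e^(rt) = 216 × e^(0.198×19) = 216 × e^3.762.
e^3.762 ≈ 43.034, so N ≈ 216 × 43.034 = 9295.43.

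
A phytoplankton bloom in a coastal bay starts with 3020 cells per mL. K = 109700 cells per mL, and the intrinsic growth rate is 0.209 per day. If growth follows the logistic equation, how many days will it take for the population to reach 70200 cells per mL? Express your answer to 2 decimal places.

A = (K − N₀)/N₀ = (109700 − 3020)/3020 = 35.325.
Solve 109700/(1 + 35.325·e^(−0.209t)) = 70200: 1 + 35.325·e^(−0.209t) = 1.5627, so e^(−0.209t) = 0.0159288.
−0.209·t = ln(0.0159288) = -4.1396, so t = 4.1396/0.209 = 19.807.

19.81 days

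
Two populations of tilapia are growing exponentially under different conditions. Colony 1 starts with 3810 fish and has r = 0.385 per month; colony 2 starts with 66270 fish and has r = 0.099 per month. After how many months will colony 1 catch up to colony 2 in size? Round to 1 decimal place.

10.0 months

Set 3810·e^(0.385t) = 66270·e^(0.099t).
e^((0.385 − 0.099)t) = 66270/3810 → e^(0.286·t) = 17.394.
0.286·t = ln(17.394) = 2.8561, so t = 2.8561/0.286 = 9.9864.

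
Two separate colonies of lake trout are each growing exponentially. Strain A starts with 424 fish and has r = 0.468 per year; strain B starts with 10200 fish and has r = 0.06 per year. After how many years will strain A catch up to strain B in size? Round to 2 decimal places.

Set 424·e^(0.468t) = 10200·e^(0.06t).
e^((0.468 − 0.06)t) = 10200/424 → e^(0.408·t) = 24.057.
0.408·t = ln(24.057) = 3.1804, so t = 3.1804/0.408 = 7.7951.

7.80 years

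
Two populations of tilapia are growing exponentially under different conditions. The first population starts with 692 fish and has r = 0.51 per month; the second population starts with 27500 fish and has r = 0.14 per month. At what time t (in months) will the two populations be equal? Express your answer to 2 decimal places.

9.95 months

Set 692·e^(0.51t) = 27500·e^(0.14t).
e^((0.51 − 0.14)t) = 27500/692 → e^(0.37·t) = 39.74.
0.37·t = ln(39.74) = 3.6824, so t = 3.6824/0.37 = 9.9523.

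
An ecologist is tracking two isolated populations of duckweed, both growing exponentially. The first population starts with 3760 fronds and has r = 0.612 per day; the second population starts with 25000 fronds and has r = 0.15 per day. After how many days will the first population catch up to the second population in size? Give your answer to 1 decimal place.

4.1 days

Set 3760·e^(0.612t) = 25000·e^(0.15t).
e^((0.612 − 0.15)t) = 25000/3760 → e^(0.462·t) = 6.6489.
0.462·t = ln(6.6489) = 1.8945, so t = 1.8945/0.462 = 4.1006.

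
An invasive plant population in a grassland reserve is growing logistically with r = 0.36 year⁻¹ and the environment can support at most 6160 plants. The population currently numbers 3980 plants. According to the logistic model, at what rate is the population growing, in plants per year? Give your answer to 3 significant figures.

507 plants per year

dN/dt = rN(1 − N/K) = 0.36 × 3980 × (1 − 3980/6160).
1 − 3980/6160 = 0.3539; dN/dt = 0.36 × 3980 × 0.3539 = 507.06.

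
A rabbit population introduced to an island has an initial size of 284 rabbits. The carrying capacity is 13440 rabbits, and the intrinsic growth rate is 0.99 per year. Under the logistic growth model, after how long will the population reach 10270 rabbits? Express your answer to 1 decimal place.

A = (K − N₀)/N₀ = (13440 − 284)/284 = 46.324.
Solve 13440/(1 + 46.324·e^(−0.99t)) = 10270: 1 + 46.324·e^(−0.99t) = 1.3087, so e^(−0.99t) = 0.00666321.
−0.99·t = ln(0.00666321) = -5.0112, so t = 5.0112/0.99 = 5.0618.

5.1 years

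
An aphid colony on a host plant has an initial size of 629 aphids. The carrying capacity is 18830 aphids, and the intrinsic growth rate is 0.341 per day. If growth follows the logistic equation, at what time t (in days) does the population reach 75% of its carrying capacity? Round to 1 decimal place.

A = (K − N₀)/N₀ = (18830 − 629)/629 = 28.936.
Solve 18830/(1 + 28.936·e^(−0.341t)) = 14122.5: 1 + 28.936·e^(−0.341t) = 1.3333, so e^(−0.341t) = 0.0115195.
−0.341·t = ln(0.0115195) = -4.4637, so t = 4.4637/0.341 = 13.09.

13.1 days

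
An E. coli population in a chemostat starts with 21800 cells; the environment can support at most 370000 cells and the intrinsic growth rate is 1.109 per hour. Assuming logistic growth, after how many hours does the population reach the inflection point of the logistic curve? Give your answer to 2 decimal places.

Logistic growth is fastest at N = K/2 = 185000.
A = (K − N₀)/N₀ = 15.972. Set K/(1 + A·e^(−rt)) = K/2 → A·e^(−rt) = 1.
e^(−1.109t) = 1/15.972 = 0.0626077, so t = ln(15.972)/1.109 = 2.7709/1.109 = 2.4985.

2.50 hours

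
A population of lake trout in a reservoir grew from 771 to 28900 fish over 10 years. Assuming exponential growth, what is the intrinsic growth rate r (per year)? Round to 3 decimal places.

From N(t) = N₀·e^(rt): e^(r·10) = 28900/771 = 37.484.
r·10 = ln(37.484) = 3.6239, so r = 3.6239/10 = 0.36239.

0.362 per year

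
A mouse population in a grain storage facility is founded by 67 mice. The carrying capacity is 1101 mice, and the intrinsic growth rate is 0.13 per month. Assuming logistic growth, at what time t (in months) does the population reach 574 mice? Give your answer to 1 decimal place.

A = (K − N₀)/N₀ = (1101 − 67)/67 = 15.433.
Solve 1101/(1 + 15.433·e^(−0.13t)) = 574: 1 + 15.433·e^(−0.13t) = 1.9181, so e^(−0.13t) = 0.0594912.
−0.13·t = ln(0.0594912) = -2.8219, so t = 2.8219/0.13 = 21.707.

21.7 months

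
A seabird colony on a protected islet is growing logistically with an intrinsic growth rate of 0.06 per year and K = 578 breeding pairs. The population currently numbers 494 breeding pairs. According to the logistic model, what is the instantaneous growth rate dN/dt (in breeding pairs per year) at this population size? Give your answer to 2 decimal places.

4.31 breeding pairs per year

dN/dt = rN(1 − N/K) = 0.06 × 494 × (1 − 494/578).
1 − 494/578 = 0.14533; dN/dt = 0.06 × 494 × 0.14533 = 4.3075.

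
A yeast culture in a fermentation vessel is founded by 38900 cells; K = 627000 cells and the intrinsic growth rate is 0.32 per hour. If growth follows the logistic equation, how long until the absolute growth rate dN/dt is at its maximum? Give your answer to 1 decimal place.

Logistic growth is fastest at N = K/2 = 313500.
A = (K − N₀)/N₀ = 15.118. Set K/(1 + A·e^(−rt)) = K/2 → A·e^(−rt) = 1.
e^(−0.32t) = 1/15.118 = 0.0661452, so t = ln(15.118)/0.32 = 2.7159/0.32 = 8.4872.

8.5 hours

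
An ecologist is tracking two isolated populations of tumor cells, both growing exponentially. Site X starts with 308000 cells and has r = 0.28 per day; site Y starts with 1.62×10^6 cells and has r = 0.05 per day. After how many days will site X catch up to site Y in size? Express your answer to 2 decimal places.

7.22 days

Set 308000·e^(0.28t) = 1.62×10^6·e^(0.05t).
e^((0.28 − 0.05)t) = 1.62×10^6/308000 → e^(0.23·t) = 5.2597.
0.23·t = ln(5.2597) = 1.6601, so t = 1.6601/0.23 = 7.2177.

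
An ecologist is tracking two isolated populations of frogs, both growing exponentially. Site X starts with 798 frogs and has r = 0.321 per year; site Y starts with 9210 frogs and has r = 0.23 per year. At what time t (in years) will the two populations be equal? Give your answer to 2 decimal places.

26.88 years

Set 798·e^(0.321t) = 9210·e^(0.23t).
e^((0.321 − 0.23)t) = 9210/798 → e^(0.091·t) = 11.541.
0.091·t = ln(11.541) = 2.4459, so t = 2.4459/0.091 = 26.878.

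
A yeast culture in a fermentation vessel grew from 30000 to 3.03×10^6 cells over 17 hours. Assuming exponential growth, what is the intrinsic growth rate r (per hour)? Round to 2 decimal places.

0.27 per hour

From N(t) = N₀·e^(rt): e^(r·17) = 3.03×10^6/30000 = 101.
r·17 = ln(101) = 4.6151, so r = 4.6151/17 = 0.27148.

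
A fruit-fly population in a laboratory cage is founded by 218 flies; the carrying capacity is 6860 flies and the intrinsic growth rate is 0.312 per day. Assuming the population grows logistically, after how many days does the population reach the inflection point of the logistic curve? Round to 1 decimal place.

11.0 days

Logistic growth is fastest at N = K/2 = 3430.
A = (K − N₀)/N₀ = 30.468. Set K/(1 + A·e^(−rt)) = K/2 → A·e^(−rt) = 1.
e^(−0.312t) = 1/30.468 = 0.0328214, so t = ln(30.468)/0.312 = 3.4167/0.312 = 10.951.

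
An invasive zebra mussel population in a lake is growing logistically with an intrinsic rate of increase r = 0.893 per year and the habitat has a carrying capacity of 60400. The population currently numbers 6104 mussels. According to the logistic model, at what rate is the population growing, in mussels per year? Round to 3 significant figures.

4900 mussels per year

dN/dt = rN(1 − N/K) = 0.893 × 6104 × (1 − 6104/60400).
1 − 6104/60400 = 0.89894; dN/dt = 0.893 × 6104 × 0.89894 = 4900.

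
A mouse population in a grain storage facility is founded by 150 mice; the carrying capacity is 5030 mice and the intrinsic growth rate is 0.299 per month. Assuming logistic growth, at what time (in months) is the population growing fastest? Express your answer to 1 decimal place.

11.6 months

Logistic growth is fastest at N = K/2 = 2515.
A = (K − N₀)/N₀ = 32.533. Set K/(1 + A·e^(−rt)) = K/2 → A·e^(−rt) = 1.
e^(−0.299t) = 1/32.533 = 0.0307377, so t = ln(32.533)/0.299 = 3.4823/0.299 = 11.646.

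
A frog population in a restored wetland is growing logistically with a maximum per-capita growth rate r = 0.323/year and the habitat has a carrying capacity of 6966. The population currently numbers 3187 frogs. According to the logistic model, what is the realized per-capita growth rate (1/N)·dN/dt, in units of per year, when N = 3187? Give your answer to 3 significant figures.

(1/N)·dN/dt = r(1 − N/K) = 0.323 × (1 − 3187/6966).
= 0.323 × 0.54249 = 0.17522.

0.175 per year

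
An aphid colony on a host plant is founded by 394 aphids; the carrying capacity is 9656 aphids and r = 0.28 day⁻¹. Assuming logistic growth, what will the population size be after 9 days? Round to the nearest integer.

A = (K − N₀)/N₀ = (9656 − 394)/394 = 23.508.
N(t) = K/(1 + A·e^(−rt)) = 9656/(1 + 23.508×e^(−0.28×9)).
e^(−2.52) = 0.08046; denominator = 1 + 23.508×0.08046 = 2.8914.
N = 9656/2.8914 = 3339.54.

3340 aphids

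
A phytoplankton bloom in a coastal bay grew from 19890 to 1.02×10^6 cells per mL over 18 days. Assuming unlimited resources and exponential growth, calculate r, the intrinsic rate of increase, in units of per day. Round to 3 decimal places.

From N(t) = N₀·e^(rt): e^(r·18) = 1.02×10^6/19890 = 51.282.
r·18 = ln(51.282) = 3.9373, so r = 3.9373/18 = 0.21874.

0.219 per day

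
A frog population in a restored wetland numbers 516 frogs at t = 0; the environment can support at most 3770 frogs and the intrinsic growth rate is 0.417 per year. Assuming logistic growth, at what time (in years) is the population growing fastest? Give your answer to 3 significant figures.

4.42 years

Logistic growth is fastest at N = K/2 = 1885.
A = (K − N₀)/N₀ = 6.3062. Set K/(1 + A·e^(−rt)) = K/2 → A·e^(−rt) = 1.
e^(−0.417t) = 1/6.3062 = 0.158574, so t = ln(6.3062)/0.417 = 1.8415/0.417 = 4.4161.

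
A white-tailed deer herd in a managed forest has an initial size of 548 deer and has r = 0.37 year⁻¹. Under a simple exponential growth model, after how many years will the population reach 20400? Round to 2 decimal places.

Set N₀·e^(rt) = 20400: e^(0.37·t) = 20400/548 = 37.226.
0.37·t = ln(37.226) = 3.617, so t = 3.617/0.37 = 9.7757.

9.78 years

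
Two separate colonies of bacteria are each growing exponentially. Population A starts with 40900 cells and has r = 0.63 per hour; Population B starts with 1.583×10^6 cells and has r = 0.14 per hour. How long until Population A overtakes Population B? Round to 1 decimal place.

7.5 hours

Set 40900·e^(0.63t) = 1.583×10^6·e^(0.14t).
e^((0.63 − 0.14)t) = 1.583×10^6/40900 → e^(0.49·t) = 38.704.
0.49·t = ln(38.704) = 3.6559, so t = 3.6559/0.49 = 7.4611.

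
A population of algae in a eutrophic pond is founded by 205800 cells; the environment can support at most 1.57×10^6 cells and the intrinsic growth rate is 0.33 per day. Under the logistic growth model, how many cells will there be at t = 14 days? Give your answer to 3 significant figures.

A = (K − N₀)/N₀ = (1.57×10^6 − 205800)/205800 = 6.6288.
N(t) = K/(1 + A·e^(−rt)) = 1.57×10^6/(1 + 6.6288×e^(−0.33×14)).
e^(−4.62) = 0.0098528; denominator = 1 + 6.6288×0.0098528 = 1.0653.
N = 1.57×10^6/1.0653 = 1.473747×10^6.

1470000 cells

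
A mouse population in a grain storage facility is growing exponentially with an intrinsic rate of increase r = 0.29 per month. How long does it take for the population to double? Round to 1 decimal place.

2.4 months

Doubling time t_d = ln(2)/r = 0.6931/0.29 = 2.3902.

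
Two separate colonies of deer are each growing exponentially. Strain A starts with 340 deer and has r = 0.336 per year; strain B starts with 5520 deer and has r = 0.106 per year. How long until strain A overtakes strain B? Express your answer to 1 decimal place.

Set 340·e^(0.336t) = 5520·e^(0.106t).
e^((0.336 − 0.106)t) = 5520/340 → e^(0.23·t) = 16.235.
0.23·t = ln(16.235) = 2.7872, so t = 2.7872/0.23 = 12.118.

12.1 years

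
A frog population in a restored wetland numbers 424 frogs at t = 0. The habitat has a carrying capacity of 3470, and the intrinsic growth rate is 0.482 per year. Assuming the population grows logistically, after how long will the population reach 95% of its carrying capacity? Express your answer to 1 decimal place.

A = (K − N₀)/N₀ = (3470 − 424)/424 = 7.184.
Solve 3470/(1 + 7.184·e^(−0.482t)) = 3296.5: 1 + 7.184·e^(−0.482t) = 1.0526, so e^(−0.482t) = 0.00732626.
−0.482·t = ln(0.00732626) = -4.9163, so t = 4.9163/0.482 = 10.2.

10.2 years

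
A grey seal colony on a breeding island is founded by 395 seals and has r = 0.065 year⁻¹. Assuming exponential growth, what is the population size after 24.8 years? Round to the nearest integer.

1980 seals

N(t) = N₀·e^(rt) = 395 × e^(0.065×24.8) = 395 × e^1.612.
e^1.612 ≈ 5.0128, so N ≈ 395 × 5.0128 = 1980.07.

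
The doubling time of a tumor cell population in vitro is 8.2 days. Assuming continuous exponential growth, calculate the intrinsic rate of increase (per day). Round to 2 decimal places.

0.08 per day

r = ln(2)/t_d = 0.6931/8.2 = 0.08453.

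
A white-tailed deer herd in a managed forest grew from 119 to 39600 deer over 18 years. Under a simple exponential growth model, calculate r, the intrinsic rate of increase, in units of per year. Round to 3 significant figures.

0.323 per year

From N(t) = N₀·e^(rt): e^(r·18) = 39600/119 = 332.77.
r·18 = ln(332.77) = 5.8075, so r = 5.8075/18 = 0.32264.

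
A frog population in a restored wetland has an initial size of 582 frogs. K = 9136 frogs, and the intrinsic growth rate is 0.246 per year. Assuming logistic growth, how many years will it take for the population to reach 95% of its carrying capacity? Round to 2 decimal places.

22.89 years

A = (K − N₀)/N₀ = (9136 − 582)/582 = 14.698.
Solve 9136/(1 + 14.698·e^(−0.246t)) = 8679.2: 1 + 14.698·e^(−0.246t) = 1.0526, so e^(−0.246t) = 0.00358097.
−0.246·t = ln(0.00358097) = -5.6321, so t = 5.6321/0.246 = 22.895.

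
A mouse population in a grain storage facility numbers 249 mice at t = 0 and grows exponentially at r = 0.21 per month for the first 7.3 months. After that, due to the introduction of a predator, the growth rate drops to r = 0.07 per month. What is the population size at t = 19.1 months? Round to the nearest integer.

2635 mice

Phase 1: N(7.3) = 249·e^(0.21×7.3) = 249·e^1.533 = 1153.38.
Phase 2 runs for 19.1 − 7.3 = 11.8 months at r = 0.07.
N(19.1) = 1153.38·e^(0.07×11.8) = 1153.38·e^0.826 = 2634.51.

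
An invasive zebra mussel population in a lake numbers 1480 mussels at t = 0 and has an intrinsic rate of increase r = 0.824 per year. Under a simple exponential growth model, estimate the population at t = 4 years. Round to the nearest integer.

N(t) = N₀·e^(rt) = 1480 × e^(0.824×4) = 1480 × e^3.296.
e^3.296 ≈ 27.004, so N ≈ 1480 × 27.004 = 39966.5.

39967 mussels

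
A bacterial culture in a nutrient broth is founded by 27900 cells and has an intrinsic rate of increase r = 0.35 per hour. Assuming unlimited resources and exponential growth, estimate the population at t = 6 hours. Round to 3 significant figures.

228000 cells

N(t) = N₀·e^(rt) = 27900 × e^(0.35×6) = 27900 × e^2.1.
e^2.1 ≈ 8.1662, so N ≈ 27900 × 8.1662 = 227836.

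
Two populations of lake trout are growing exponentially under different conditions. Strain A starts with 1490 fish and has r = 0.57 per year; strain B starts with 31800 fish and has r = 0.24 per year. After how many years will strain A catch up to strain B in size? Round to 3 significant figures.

9.27 years

Set 1490·e^(0.57t) = 31800·e^(0.24t).
e^((0.57 − 0.24)t) = 31800/1490 → e^(0.33·t) = 21.342.
0.33·t = ln(21.342) = 3.0607, so t = 3.0607/0.33 = 9.2748.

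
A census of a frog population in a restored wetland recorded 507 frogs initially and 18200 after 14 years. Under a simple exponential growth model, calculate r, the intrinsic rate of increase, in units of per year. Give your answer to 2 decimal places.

0.26 per year

From N(t) = N₀·e^(rt): e^(r·14) = 18200/507 = 35.897.
r·14 = ln(35.897) = 3.5807, so r = 3.5807/14 = 0.25576.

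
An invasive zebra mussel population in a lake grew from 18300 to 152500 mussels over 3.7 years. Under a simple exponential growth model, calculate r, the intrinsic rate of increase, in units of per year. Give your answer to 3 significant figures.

From N(t) = N₀·e^(rt): e^(r·3.7) = 152500/18300 = 8.3333.
r·3.7 = ln(8.3333) = 2.1203, so r = 2.1203/3.7 = 0.57304.

0.573 per year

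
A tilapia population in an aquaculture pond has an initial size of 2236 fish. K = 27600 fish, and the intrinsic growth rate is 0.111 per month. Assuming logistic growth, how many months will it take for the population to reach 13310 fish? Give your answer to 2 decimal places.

21.24 months

A = (K − N₀)/N₀ = (27600 − 2236)/2236 = 11.343.
Solve 27600/(1 + 11.343·e^(−0.111t)) = 13310: 1 + 11.343·e^(−0.111t) = 2.0736, so e^(−0.111t) = 0.0946473.
−0.111·t = ln(0.0946473) = -2.3576, so t = 2.3576/0.111 = 21.24.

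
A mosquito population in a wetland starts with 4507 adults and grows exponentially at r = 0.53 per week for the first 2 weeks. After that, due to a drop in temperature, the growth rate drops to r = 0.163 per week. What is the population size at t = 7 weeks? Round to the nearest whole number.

Phase 1: N(2) = 4507·e^(0.53×2) = 4507·e^1.06 = 13008.9.
Phase 2 runs for 7 − 2 = 5 weeks at r = 0.163.
N(7) = 13008.9·e^(0.163×5) = 13008.9·e^0.815 = 29389.3.

29389 adults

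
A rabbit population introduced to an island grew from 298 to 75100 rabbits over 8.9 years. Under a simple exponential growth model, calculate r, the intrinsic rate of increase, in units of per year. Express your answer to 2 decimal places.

From N(t) = N₀·e^(rt): e^(r·8.9) = 75100/298 = 252.01.
r·8.9 = ln(252.01) = 5.5295, so r = 5.5295/8.9 = 0.62129.

0.62 per year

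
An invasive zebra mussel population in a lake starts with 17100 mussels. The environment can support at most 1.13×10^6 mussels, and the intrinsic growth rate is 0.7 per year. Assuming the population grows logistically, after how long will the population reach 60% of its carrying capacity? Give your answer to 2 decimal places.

A = (K − N₀)/N₀ = (1.13×10^6 − 17100)/17100 = 65.082.
Solve 1.13×10^6/(1 + 65.082·e^(−0.7t)) = 678000: 1 + 65.082·e^(−0.7t) = 1.6667, so e^(−0.7t) = 0.0102435.
−0.7·t = ln(0.0102435) = -4.5811, so t = 4.5811/0.7 = 6.5444.

6.54 years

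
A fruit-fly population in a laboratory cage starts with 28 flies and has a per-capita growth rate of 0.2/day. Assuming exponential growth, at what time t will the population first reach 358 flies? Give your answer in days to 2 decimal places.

12.74 days

Set N₀·e^(rt) = 358: e^(0.2·t) = 358/28 = 12.786.
0.2·t = ln(12.786) = 2.5483, so t = 2.5483/0.2 = 12.742.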